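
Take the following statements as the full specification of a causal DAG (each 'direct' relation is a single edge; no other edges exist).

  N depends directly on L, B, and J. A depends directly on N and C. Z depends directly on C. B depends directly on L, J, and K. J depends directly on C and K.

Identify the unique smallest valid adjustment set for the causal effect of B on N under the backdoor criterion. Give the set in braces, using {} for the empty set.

{J, L}

Variables eligible for adjustment (non-descendants of B, excluding B and N): {C, J, K, L, Z}.
Backdoor paths from B to N:
  P1: B <- K -> J <- C -> A <- N
  P2: B <- K -> J -> N
  P3: B <- J <- C -> A <- N
  P4: B <- J -> N
  P5: B <- L -> N
The empty set is not sufficient: P2 (B <- K -> J -> N) has no collider blocking it and no conditioned non-collider, so it is open.
Try {J, L}:
  P1: blocked at collider A (neither it nor any descendant is in the conditioning set).
  P2: blocked at chain node J ∈ conditioning set.
  P3: blocked at chain node J ∈ conditioning set.
  P4: blocked at fork node J ∈ conditioning set.
  P5: blocked at fork node L ∈ conditioning set.
{J, L} contains no descendant of B and blocks every backdoor path.
Every element of {J, L} is needed (dropping J leaves P2 open; dropping L leaves P5 open), so no proper subset is valid.
Among all size-2 subsets of the eligible variables, only {J, L} blocks every backdoor path, so it is the unique smallest valid adjustment set.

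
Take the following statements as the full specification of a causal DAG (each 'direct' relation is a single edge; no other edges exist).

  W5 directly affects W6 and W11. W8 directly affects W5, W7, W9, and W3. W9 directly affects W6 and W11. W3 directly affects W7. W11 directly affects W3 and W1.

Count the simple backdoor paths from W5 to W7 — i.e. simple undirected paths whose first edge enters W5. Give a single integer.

A backdoor path from W5 to W7 is any simple undirected path whose first edge points into W5 (i.e. leaves W5 via a parent).
Parents of W5: {W8}.
Enumerating:
  P1: W5 <- W8 -> W9 -> W11 -> W3 -> W7
  P2: W5 <- W8 -> W3 -> W7
  P3: W5 <- W8 -> W7
That exhausts the simple backdoor paths. Count: 3.

3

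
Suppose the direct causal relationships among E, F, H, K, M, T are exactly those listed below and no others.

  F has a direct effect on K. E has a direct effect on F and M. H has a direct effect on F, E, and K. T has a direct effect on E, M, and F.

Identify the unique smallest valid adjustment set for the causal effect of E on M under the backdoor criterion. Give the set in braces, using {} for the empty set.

Variables eligible for adjustment (non-descendants of E, excluding E and M): {H, T}.
Backdoor paths from E to M:
  P1: E <- H -> F <- T -> M
  P2: E <- H -> K <- F <- T -> M
  P3: E <- T -> M
The empty set is not sufficient: P3 (E <- T -> M) has no collider blocking it and no conditioned non-collider, so it is open.
Try {T}:
  P1: blocked at collider F (neither it nor any descendant is in the conditioning set).
  P2: blocked at collider K (neither it nor any descendant is in the conditioning set).
  P3: blocked at fork node T ∈ conditioning set.
{T} contains no descendant of E and blocks every backdoor path.
No other singleton works — e.g. {H} leaves P3 open — so {T} is the unique smallest valid adjustment set.

{T}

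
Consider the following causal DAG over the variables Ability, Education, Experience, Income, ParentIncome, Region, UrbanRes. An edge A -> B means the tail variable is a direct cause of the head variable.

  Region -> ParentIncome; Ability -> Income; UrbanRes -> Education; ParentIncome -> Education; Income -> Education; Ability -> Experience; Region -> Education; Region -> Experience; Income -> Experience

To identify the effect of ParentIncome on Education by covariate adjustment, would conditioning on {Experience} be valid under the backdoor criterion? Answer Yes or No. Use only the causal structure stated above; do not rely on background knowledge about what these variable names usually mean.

Backdoor paths from ParentIncome to Education (paths whose first edge points into ParentIncome):
  P1: ParentIncome <- Region -> Experience <- Ability -> Income -> Education
  P2: ParentIncome <- Region -> Experience <- Income -> Education
  P3: ParentIncome <- Region -> Education
Condition 1 (no descendant of ParentIncome in the set): holds — descendants of ParentIncome are {Education}; none are in {Experience}.
Condition 2 (every backdoor path blocked by {Experience}):
  P1: open — collider(s) Experience are conditioned on (or have a conditioned descendant) and no non-collider on the path is in the set.
  P2: open — collider(s) Experience are conditioned on (or have a conditioned descendant) and no non-collider on the path is in the set.
  P3: open — no interior node is in the conditioning set.
{Experience} does not satisfy the backdoor criterion.

No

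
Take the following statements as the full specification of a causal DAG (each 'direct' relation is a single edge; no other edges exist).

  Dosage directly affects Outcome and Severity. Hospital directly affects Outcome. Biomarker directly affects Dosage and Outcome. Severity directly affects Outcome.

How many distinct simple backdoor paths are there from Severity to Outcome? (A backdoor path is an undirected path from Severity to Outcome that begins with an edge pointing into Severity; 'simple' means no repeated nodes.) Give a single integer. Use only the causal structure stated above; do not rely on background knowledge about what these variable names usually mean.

2

A backdoor path from Severity to Outcome is any simple undirected path whose first edge points into Severity (i.e. leaves Severity via a parent).
Parents of Severity: {Dosage}.
Enumerating:
  P1: Severity <- Dosage <- Biomarker -> Outcome
  P2: Severity <- Dosage -> Outcome
That exhausts the simple backdoor paths. Count: 2.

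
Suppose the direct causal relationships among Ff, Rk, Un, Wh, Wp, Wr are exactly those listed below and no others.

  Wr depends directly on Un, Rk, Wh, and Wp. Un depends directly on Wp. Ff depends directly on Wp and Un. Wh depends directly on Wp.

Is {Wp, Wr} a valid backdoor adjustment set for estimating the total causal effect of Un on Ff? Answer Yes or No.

Backdoor paths from Un to Ff (paths whose first edge points into Un):
  P1: Un <- Wp -> Ff
Condition 1 (no descendant of Un in the set): FAILS — Wr is a descendant of Un.
Condition 2 (every backdoor path blocked by {Wp, Wr}):
  P1: blocked at fork node Wp ∈ conditioning set.
{Wp, Wr} does not satisfy the backdoor criterion.

No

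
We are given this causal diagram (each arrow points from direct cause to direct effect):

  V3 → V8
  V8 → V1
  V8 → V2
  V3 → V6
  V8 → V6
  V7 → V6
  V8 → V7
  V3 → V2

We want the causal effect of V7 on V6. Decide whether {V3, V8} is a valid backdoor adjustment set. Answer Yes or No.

Yes

Backdoor paths from V7 to V6 (paths whose first edge points into V7):
  P1: V7 <- V8 <- V3 -> V6
  P2: V7 <- V8 -> V2 <- V3 -> V6
  P3: V7 <- V8 -> V6
Condition 1 (no descendant of V7 in the set): holds — descendants of V7 are {V6}; none are in {V3, V8}.
Condition 2 (every backdoor path blocked by {V3, V8}):
  P1: blocked at chain node V8 ∈ conditioning set.
  P2: blocked at fork node V8 ∈ conditioning set.
  P3: blocked at fork node V8 ∈ conditioning set.
{V3, V8} satisfies the backdoor criterion.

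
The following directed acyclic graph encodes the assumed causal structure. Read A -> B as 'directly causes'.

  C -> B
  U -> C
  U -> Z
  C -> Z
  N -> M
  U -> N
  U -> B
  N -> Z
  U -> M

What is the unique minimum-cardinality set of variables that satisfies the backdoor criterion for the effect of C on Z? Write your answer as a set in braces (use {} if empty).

Variables eligible for adjustment (non-descendants of C, excluding C and Z): {M, N, U}.
Backdoor paths from C to Z:
  P1: C <- U -> N -> Z
  P2: C <- U -> M <- N -> Z
  P3: C <- U -> Z
The empty set is not sufficient: P1 (C <- U -> N -> Z) has no collider blocking it and no conditioned non-collider, so it is open.
Try {U}:
  P1: blocked at fork node U ∈ conditioning set.
  P2: blocked at fork node U ∈ conditioning set.
  P3: blocked at fork node U ∈ conditioning set.
{U} contains no descendant of C and blocks every backdoor path.
No other singleton works — e.g. {N} leaves P3 open — so {U} is the unique smallest valid adjustment set.

{U}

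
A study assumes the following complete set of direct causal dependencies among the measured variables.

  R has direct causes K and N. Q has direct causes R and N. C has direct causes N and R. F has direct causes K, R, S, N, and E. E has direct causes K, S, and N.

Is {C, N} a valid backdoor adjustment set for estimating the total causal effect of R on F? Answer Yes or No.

No

Backdoor paths from R to F (paths whose first edge points into R):
  P1: R <- N -> E <- K -> F
  P2: R <- N -> E <- S -> F
  P3: R <- N -> E -> F
  P4: R <- N -> F
  P5: R <- K -> E <- N -> F
  P6: R <- K -> E <- S -> F
  P7: R <- K -> E -> F
  P8: R <- K -> F
Condition 1 (no descendant of R in the set): FAILS — C is a descendant of R.
Condition 2 (every backdoor path blocked by {C, N}):
  P1: blocked at fork node N ∈ conditioning set.
  P2: blocked at fork node N ∈ conditioning set.
  P3: blocked at fork node N ∈ conditioning set.
  P4: blocked at fork node N ∈ conditioning set.
  P5: blocked at collider E (neither it nor any descendant is in the conditioning set).
  P6: blocked at collider E (neither it nor any descendant is in the conditioning set).
  P7: open — no interior node is in the conditioning set.
  P8: open — no interior node is in the conditioning set.
{C, N} does not satisfy the backdoor criterion.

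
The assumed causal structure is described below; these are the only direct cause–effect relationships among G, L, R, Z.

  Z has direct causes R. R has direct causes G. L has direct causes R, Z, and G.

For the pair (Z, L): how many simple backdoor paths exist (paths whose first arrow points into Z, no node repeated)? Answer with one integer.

2

A backdoor path from Z to L is any simple undirected path whose first edge points into Z (i.e. leaves Z via a parent).
Parents of Z: {R}.
Enumerating:
  P1: Z <- R <- G -> L
  P2: Z <- R -> L
That exhausts the simple backdoor paths. Count: 2.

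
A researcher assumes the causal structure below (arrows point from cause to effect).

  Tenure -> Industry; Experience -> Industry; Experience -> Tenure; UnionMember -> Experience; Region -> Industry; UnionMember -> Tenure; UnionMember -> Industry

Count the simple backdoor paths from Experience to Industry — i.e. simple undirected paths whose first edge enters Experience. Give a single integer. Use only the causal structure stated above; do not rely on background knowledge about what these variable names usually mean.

A backdoor path from Experience to Industry is any simple undirected path whose first edge points into Experience (i.e. leaves Experience via a parent).
Parents of Experience: {UnionMember}.
Enumerating:
  P1: Experience <- UnionMember -> Tenure -> Industry
  P2: Experience <- UnionMember -> Industry
That exhausts the simple backdoor paths. Count: 2.

2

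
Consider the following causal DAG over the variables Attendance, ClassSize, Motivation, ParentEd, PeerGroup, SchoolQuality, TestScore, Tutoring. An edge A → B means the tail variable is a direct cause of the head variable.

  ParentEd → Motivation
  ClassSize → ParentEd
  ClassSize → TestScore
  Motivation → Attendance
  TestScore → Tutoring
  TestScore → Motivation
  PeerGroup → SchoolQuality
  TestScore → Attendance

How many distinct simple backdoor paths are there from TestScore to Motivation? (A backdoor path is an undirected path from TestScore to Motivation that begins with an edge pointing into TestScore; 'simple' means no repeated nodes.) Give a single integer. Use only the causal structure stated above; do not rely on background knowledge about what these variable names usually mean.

1

A backdoor path from TestScore to Motivation is any simple undirected path whose first edge points into TestScore (i.e. leaves TestScore via a parent).
Parents of TestScore: {ClassSize}.
Enumerating:
  P1: TestScore <- ClassSize -> ParentEd -> Motivation
That exhausts the simple backdoor paths. Count: 1.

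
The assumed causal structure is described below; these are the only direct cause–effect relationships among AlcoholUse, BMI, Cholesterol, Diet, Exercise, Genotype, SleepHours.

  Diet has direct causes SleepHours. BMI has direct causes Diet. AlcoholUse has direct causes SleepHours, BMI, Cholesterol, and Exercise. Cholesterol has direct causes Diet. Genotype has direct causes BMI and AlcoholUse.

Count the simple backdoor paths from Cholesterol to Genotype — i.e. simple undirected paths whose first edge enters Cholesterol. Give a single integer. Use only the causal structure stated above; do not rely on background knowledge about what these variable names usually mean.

4

A backdoor path from Cholesterol to Genotype is any simple undirected path whose first edge points into Cholesterol (i.e. leaves Cholesterol via a parent).
Parents of Cholesterol: {Diet}.
Enumerating:
  P1: Cholesterol <- Diet <- SleepHours -> AlcoholUse <- BMI -> Genotype
  P2: Cholesterol <- Diet <- SleepHours -> AlcoholUse -> Genotype
  P3: Cholesterol <- Diet -> BMI -> AlcoholUse -> Genotype
  P4: Cholesterol <- Diet -> BMI -> Genotype
That exhausts the simple backdoor paths. Count: 4.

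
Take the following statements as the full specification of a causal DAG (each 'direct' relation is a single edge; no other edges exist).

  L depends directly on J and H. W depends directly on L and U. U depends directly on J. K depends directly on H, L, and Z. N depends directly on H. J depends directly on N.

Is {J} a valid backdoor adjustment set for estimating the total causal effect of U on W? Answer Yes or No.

Yes

Backdoor paths from U to W (paths whose first edge points into U):
  P1: U <- J <- N <- H -> L -> W
  P2: U <- J <- N <- H -> K <- L -> W
  P3: U <- J -> L -> W
Condition 1 (no descendant of U in the set): holds — descendants of U are {W}; none are in {J}.
Condition 2 (every backdoor path blocked by {J}):
  P1: blocked at chain node J ∈ conditioning set.
  P2: blocked at chain node J ∈ conditioning set.
  P3: blocked at fork node J ∈ conditioning set.
{J} satisfies the backdoor criterion.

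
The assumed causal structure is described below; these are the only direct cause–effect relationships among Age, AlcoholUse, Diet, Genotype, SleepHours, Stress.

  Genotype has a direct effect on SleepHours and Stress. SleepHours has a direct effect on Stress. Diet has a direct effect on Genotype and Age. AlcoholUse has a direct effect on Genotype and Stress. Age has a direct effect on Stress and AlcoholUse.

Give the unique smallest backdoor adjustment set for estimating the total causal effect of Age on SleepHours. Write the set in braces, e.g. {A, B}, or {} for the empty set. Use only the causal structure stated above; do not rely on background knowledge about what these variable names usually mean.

{Diet}

Variables eligible for adjustment (non-descendants of Age, excluding Age and SleepHours): {Diet}.
Backdoor paths from Age to SleepHours:
  P1: Age <- Diet -> Genotype <- AlcoholUse -> Stress <- SleepHours
  P2: Age <- Diet -> Genotype -> SleepHours
  P3: Age <- Diet -> Genotype -> Stress <- SleepHours
The empty set is not sufficient: P2 (Age <- Diet -> Genotype -> SleepHours) has no collider blocking it and no conditioned non-collider, so it is open.
Try {Diet}:
  P1: blocked at fork node Diet ∈ conditioning set.
  P2: blocked at fork node Diet ∈ conditioning set.
  P3: blocked at fork node Diet ∈ conditioning set.
{Diet} contains no descendant of Age and blocks every backdoor path.
{Diet} is the unique smallest valid adjustment set.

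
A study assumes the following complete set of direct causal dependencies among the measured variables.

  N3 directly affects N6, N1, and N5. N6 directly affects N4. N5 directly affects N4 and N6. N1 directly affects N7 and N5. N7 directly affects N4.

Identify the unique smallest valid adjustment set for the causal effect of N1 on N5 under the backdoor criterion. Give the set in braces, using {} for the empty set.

{N3}

Variables eligible for adjustment (non-descendants of N1, excluding N1 and N5): {N3}.
Backdoor paths from N1 to N5:
  P1: N1 <- N3 -> N5
  P2: N1 <- N3 -> N6 <- N5
  P3: N1 <- N3 -> N6 -> N4 <- N5
The empty set is not sufficient: P1 (N1 <- N3 -> N5) has no collider blocking it and no conditioned non-collider, so it is open.
Try {N3}:
  P1: blocked at fork node N3 ∈ conditioning set.
  P2: blocked at fork node N3 ∈ conditioning set.
  P3: blocked at fork node N3 ∈ conditioning set.
{N3} contains no descendant of N1 and blocks every backdoor path.
{N3} is the unique smallest valid adjustment set.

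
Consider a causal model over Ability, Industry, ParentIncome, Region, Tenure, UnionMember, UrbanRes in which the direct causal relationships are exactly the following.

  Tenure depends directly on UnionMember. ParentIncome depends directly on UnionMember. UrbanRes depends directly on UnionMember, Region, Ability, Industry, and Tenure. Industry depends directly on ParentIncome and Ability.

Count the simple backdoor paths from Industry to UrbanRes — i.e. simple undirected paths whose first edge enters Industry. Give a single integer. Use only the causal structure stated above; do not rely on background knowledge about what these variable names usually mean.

3

A backdoor path from Industry to UrbanRes is any simple undirected path whose first edge points into Industry (i.e. leaves Industry via a parent).
Parents of Industry: {Ability, ParentIncome}.
Enumerating:
  P1: Industry <- ParentIncome <- UnionMember -> Tenure -> UrbanRes
  P2: Industry <- ParentIncome <- UnionMember -> UrbanRes
  P3: Industry <- Ability -> UrbanRes
That exhausts the simple backdoor paths. Count: 3.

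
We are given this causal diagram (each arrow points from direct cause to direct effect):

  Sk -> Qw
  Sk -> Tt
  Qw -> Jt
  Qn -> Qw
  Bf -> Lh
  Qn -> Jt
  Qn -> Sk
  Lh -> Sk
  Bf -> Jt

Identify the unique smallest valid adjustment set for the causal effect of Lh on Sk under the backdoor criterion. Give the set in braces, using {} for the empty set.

Variables eligible for adjustment (non-descendants of Lh, excluding Lh and Sk): {Bf, Qn}.
Backdoor paths from Lh to Sk:
  P1: Lh <- Bf -> Jt <- Qn -> Sk
  P2: Lh <- Bf -> Jt <- Qn -> Qw <- Sk
  P3: Lh <- Bf -> Jt <- Qw <- Qn -> Sk
  P4: Lh <- Bf -> Jt <- Qw <- Sk
Each backdoor path contains an unconditioned collider, so every path is already blocked with the empty conditioning set:
  P1: blocked at collider Jt (neither it nor any descendant is in the conditioning set).
  P2: blocked at collider Jt (neither it nor any descendant is in the conditioning set).
  P3: blocked at collider Jt (neither it nor any descendant is in the conditioning set).
  P4: blocked at collider Jt (neither it nor any descendant is in the conditioning set).
The empty set is therefore the unique smallest valid set.

{}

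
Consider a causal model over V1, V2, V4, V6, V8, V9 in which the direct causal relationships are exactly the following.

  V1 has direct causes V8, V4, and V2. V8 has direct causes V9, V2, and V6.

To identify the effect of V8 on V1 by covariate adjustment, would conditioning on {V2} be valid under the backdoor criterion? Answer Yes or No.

Backdoor paths from V8 to V1 (paths whose first edge points into V8):
  P1: V8 <- V2 -> V1
Condition 1 (no descendant of V8 in the set): holds — descendants of V8 are {V1}; none are in {V2}.
Condition 2 (every backdoor path blocked by {V2}):
  P1: blocked at fork node V2 ∈ conditioning set.
{V2} satisfies the backdoor criterion.

Yes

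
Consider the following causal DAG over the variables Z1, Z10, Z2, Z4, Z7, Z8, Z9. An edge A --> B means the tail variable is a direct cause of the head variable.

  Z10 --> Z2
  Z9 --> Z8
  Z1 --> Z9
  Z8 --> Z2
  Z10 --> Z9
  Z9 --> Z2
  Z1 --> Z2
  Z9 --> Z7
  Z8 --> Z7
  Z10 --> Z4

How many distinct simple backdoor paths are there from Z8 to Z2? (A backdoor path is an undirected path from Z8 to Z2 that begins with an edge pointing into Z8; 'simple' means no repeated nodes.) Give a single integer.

3

A backdoor path from Z8 to Z2 is any simple undirected path whose first edge points into Z8 (i.e. leaves Z8 via a parent).
Parents of Z8: {Z9}.
Enumerating:
  P1: Z8 <- Z9 <- Z10 -> Z2
  P2: Z8 <- Z9 <- Z1 -> Z2
  P3: Z8 <- Z9 -> Z2
That exhausts the simple backdoor paths. Count: 3.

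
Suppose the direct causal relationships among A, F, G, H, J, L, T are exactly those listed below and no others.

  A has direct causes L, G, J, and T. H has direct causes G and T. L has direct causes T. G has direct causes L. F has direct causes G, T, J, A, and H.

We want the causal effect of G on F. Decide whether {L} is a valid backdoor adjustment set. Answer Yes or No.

Backdoor paths from G to F (paths whose first edge points into G):
  P1: G <- L <- T -> H -> F
  P2: G <- L <- T -> A <- J -> F
  P3: G <- L <- T -> A -> F
  P4: G <- L <- T -> F
  P5: G <- L -> A <- T -> H -> F
  P6: G <- L -> A <- T -> F
  P7: G <- L -> A <- J -> F
  P8: G <- L -> A -> F
Condition 1 (no descendant of G in the set): holds — descendants of G are {A, F, H}; none are in {L}.
Condition 2 (every backdoor path blocked by {L}):
  P1: blocked at chain node L ∈ conditioning set.
  P2: blocked at chain node L ∈ conditioning set.
  P3: blocked at chain node L ∈ conditioning set.
  P4: blocked at chain node L ∈ conditioning set.
  P5: blocked at fork node L ∈ conditioning set.
  P6: blocked at fork node L ∈ conditioning set.
  P7: blocked at fork node L ∈ conditioning set.
  P8: blocked at fork node L ∈ conditioning set.
{L} satisfies the backdoor criterion.

Yes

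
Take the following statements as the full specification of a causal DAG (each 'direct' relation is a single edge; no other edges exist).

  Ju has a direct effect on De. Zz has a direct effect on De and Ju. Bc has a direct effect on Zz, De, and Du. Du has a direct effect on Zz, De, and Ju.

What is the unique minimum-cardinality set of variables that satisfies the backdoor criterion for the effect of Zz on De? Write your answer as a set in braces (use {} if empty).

{Bc, Du}

Variables eligible for adjustment (non-descendants of Zz, excluding Zz and De): {Bc, Du}.
Backdoor paths from Zz to De:
  P1: Zz <- Bc -> Du -> Ju -> De
  P2: Zz <- Bc -> Du -> De
  P3: Zz <- Bc -> De
  P4: Zz <- Du <- Bc -> De
  P5: Zz <- Du -> Ju -> De
  P6: Zz <- Du -> De
The empty set is not sufficient: P1 (Zz <- Bc -> Du -> Ju -> De) has no collider blocking it and no conditioned non-collider, so it is open.
Try {Bc, Du}:
  P1: blocked at fork node Bc ∈ conditioning set.
  P2: blocked at fork node Bc ∈ conditioning set.
  P3: blocked at fork node Bc ∈ conditioning set.
  P4: blocked at chain node Du ∈ conditioning set.
  P5: blocked at fork node Du ∈ conditioning set.
  P6: blocked at fork node Du ∈ conditioning set.
{Bc, Du} contains no descendant of Zz and blocks every backdoor path.
Every element of {Bc, Du} is needed (dropping Bc leaves P3 open; dropping Du leaves P5 open), so no proper subset is valid.
Among all size-2 subsets of the eligible variables, only {Bc, Du} blocks every backdoor path, so it is the unique smallest valid adjustment set.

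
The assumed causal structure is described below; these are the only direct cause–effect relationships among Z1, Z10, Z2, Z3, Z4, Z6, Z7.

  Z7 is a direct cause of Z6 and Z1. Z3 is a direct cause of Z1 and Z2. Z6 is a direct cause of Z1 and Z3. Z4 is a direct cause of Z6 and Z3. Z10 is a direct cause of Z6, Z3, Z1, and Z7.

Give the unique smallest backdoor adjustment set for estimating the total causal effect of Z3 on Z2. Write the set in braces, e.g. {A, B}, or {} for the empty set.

{}

Variables eligible for adjustment (non-descendants of Z3, excluding Z3 and Z2): {Z10, Z4, Z6, Z7}.
Backdoor paths from Z3 to Z2:
  (none)
With no backdoor paths the empty set already satisfies the criterion, and it is trivially minimal.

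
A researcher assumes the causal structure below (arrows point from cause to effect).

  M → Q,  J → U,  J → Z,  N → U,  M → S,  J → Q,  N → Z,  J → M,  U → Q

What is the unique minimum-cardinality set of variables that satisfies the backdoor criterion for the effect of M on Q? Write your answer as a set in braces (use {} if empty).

{J}

Variables eligible for adjustment (non-descendants of M, excluding M and Q): {J, N, U, Z}.
Backdoor paths from M to Q:
  P1: M <- J -> Z <- N -> U -> Q
  P2: M <- J -> U -> Q
  P3: M <- J -> Q
The empty set is not sufficient: P2 (M <- J -> U -> Q) has no collider blocking it and no conditioned non-collider, so it is open.
Try {J}:
  P1: blocked at fork node J ∈ conditioning set.
  P2: blocked at fork node J ∈ conditioning set.
  P3: blocked at fork node J ∈ conditioning set.
{J} contains no descendant of M and blocks every backdoor path.
No other singleton works — e.g. {N} leaves P2 open — so {J} is the unique smallest valid adjustment set.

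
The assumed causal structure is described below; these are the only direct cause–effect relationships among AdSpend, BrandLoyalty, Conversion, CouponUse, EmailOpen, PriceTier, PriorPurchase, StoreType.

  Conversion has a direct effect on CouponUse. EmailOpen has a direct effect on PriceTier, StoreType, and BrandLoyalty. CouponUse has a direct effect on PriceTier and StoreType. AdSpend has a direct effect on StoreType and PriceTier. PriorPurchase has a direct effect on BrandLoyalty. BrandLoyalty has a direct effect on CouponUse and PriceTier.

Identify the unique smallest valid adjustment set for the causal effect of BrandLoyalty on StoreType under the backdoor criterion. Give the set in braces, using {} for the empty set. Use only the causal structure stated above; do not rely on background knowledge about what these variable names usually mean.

Variables eligible for adjustment (non-descendants of BrandLoyalty, excluding BrandLoyalty and StoreType): {AdSpend, Conversion, EmailOpen, PriorPurchase}.
Backdoor paths from BrandLoyalty to StoreType:
  P1: BrandLoyalty <- EmailOpen -> StoreType
  P2: BrandLoyalty <- EmailOpen -> PriceTier <- AdSpend -> StoreType
  P3: BrandLoyalty <- EmailOpen -> PriceTier <- CouponUse -> StoreType
The empty set is not sufficient: P1 (BrandLoyalty <- EmailOpen -> StoreType) has no collider blocking it and no conditioned non-collider, so it is open.
Try {EmailOpen}:
  P1: blocked at fork node EmailOpen ∈ conditioning set.
  P2: blocked at fork node EmailOpen ∈ conditioning set.
  P3: blocked at fork node EmailOpen ∈ conditioning set.
{EmailOpen} contains no descendant of BrandLoyalty and blocks every backdoor path.
No other singleton works — e.g. {AdSpend} leaves P1 open — so {EmailOpen} is the unique smallest valid adjustment set.

{EmailOpen}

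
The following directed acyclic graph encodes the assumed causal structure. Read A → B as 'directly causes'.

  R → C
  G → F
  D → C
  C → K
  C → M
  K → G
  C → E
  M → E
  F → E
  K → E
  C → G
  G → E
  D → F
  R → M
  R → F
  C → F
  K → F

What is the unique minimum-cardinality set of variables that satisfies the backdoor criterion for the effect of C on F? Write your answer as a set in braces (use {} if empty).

{D, R}

Variables eligible for adjustment (non-descendants of C, excluding C and F): {D, R}.
Backdoor paths from C to F:
  P1: C <- R -> F
  P2: C <- R -> M -> E <- K -> G -> F
  P3: C <- R -> M -> E <- K -> F
  P4: C <- R -> M -> E <- G <- K -> F
  P5: C <- R -> M -> E <- G -> F
  P6: C <- R -> M -> E <- F
  P7: C <- D -> F
The empty set is not sufficient: P1 (C <- R -> F) has no collider blocking it and no conditioned non-collider, so it is open.
Try {D, R}:
  P1: blocked at fork node R ∈ conditioning set.
  P2: blocked at fork node R ∈ conditioning set.
  P3: blocked at fork node R ∈ conditioning set.
  P4: blocked at fork node R ∈ conditioning set.
  P5: blocked at fork node R ∈ conditioning set.
  P6: blocked at fork node R ∈ conditioning set.
  P7: blocked at fork node D ∈ conditioning set.
{D, R} contains no descendant of C and blocks every backdoor path.
Every element of {D, R} is needed (dropping D leaves P7 open; dropping R leaves P1 open), so no proper subset is valid.
Among all size-2 subsets of the eligible variables, only {D, R} blocks every backdoor path, so it is the unique smallest valid adjustment set.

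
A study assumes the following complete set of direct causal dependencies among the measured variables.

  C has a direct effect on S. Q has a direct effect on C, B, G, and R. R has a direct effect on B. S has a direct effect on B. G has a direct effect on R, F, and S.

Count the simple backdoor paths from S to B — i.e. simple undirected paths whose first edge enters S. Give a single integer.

7

A backdoor path from S to B is any simple undirected path whose first edge points into S (i.e. leaves S via a parent).
Parents of S: {C, G}.
Enumerating:
  P1: S <- G <- Q -> R -> B
  P2: S <- G <- Q -> B
  P3: S <- G -> R <- Q -> B
  P4: S <- G -> R -> B
  P5: S <- C <- Q -> G -> R -> B
  P6: S <- C <- Q -> R -> B
  P7: S <- C <- Q -> B
That exhausts the simple backdoor paths. Count: 7.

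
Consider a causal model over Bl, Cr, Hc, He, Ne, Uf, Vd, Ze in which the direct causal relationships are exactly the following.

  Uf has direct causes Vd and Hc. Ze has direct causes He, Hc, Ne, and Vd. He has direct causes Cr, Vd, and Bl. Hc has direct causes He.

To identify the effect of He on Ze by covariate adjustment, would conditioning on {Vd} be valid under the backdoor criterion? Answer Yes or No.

Backdoor paths from He to Ze (paths whose first edge points into He):
  P1: He <- Vd -> Ze
  P2: He <- Vd -> Uf <- Hc -> Ze
Condition 1 (no descendant of He in the set): holds — descendants of He are {Hc, Uf, Ze}; none are in {Vd}.
Condition 2 (every backdoor path blocked by {Vd}):
  P1: blocked at fork node Vd ∈ conditioning set.
  P2: blocked at fork node Vd ∈ conditioning set.
{Vd} satisfies the backdoor criterion.

Yes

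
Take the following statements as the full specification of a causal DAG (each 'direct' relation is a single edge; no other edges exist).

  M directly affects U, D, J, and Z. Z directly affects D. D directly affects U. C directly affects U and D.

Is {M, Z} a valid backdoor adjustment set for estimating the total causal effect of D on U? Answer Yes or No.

Backdoor paths from D to U (paths whose first edge points into D):
  P1: D <- C -> U
  P2: D <- M -> U
  P3: D <- Z <- M -> U
Condition 1 (no descendant of D in the set): holds — descendants of D are {U}; none are in {M, Z}.
Condition 2 (every backdoor path blocked by {M, Z}):
  P1: open — no interior node is in the conditioning set.
  P2: blocked at fork node M ∈ conditioning set.
  P3: blocked at chain node Z ∈ conditioning set.
{M, Z} does not satisfy the backdoor criterion.

No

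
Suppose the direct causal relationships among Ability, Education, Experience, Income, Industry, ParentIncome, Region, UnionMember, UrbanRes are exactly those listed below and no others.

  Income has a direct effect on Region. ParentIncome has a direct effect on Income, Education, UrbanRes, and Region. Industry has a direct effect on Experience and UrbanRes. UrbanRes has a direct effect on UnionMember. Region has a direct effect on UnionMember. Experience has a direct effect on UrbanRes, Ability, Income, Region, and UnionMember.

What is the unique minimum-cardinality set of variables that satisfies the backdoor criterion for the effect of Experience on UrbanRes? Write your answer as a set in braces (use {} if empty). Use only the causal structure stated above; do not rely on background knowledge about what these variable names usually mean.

Variables eligible for adjustment (non-descendants of Experience, excluding Experience and UrbanRes): {Education, Industry, ParentIncome}.
Backdoor paths from Experience to UrbanRes:
  P1: Experience <- Industry -> UrbanRes
The empty set is not sufficient: P1 (Experience <- Industry -> UrbanRes) has no collider blocking it and no conditioned non-collider, so it is open.
Try {Industry}:
  P1: blocked at fork node Industry ∈ conditioning set.
{Industry} contains no descendant of Experience and blocks every backdoor path.
No other singleton works — e.g. {ParentIncome} leaves P1 open — so {Industry} is the unique smallest valid adjustment set.

{Industry}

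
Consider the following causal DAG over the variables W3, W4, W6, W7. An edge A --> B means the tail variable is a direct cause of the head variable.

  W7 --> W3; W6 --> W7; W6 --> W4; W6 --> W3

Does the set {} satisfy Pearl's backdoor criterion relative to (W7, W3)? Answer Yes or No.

Backdoor paths from W7 to W3 (paths whose first edge points into W7):
  P1: W7 <- W6 -> W3
Condition 1 (no descendant of W7 in the set): holds — descendants of W7 are {W3}; none are in {}.
Condition 2 (every backdoor path blocked by {}):
  P1: open — no interior node is in the conditioning set.
{} does not satisfy the backdoor criterion.

No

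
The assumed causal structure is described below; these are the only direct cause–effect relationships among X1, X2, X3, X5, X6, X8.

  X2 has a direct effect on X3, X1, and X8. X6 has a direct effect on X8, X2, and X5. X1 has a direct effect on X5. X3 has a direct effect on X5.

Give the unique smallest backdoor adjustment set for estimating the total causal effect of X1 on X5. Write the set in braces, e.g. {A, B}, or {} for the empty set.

Variables eligible for adjustment (non-descendants of X1, excluding X1 and X5): {X2, X3, X6, X8}.
Backdoor paths from X1 to X5:
  P1: X1 <- X2 <- X6 -> X5
  P2: X1 <- X2 -> X8 <- X6 -> X5
  P3: X1 <- X2 -> X3 -> X5
The empty set is not sufficient: P1 (X1 <- X2 <- X6 -> X5) has no collider blocking it and no conditioned non-collider, so it is open.
Try {X2}:
  P1: blocked at chain node X2 ∈ conditioning set.
  P2: blocked at fork node X2 ∈ conditioning set.
  P3: blocked at fork node X2 ∈ conditioning set.
{X2} contains no descendant of X1 and blocks every backdoor path.
No other singleton works — e.g. {X6} leaves P3 open — so {X2} is the unique smallest valid adjustment set.

{X2}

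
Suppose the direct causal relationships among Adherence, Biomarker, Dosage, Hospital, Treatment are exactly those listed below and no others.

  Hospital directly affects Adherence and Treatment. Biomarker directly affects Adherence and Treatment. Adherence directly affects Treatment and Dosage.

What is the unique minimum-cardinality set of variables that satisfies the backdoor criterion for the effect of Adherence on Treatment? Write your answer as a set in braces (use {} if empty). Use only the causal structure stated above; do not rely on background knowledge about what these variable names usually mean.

Variables eligible for adjustment (non-descendants of Adherence, excluding Adherence and Treatment): {Biomarker, Hospital}.
Backdoor paths from Adherence to Treatment:
  P1: Adherence <- Biomarker -> Treatment
  P2: Adherence <- Hospital -> Treatment
The empty set is not sufficient: P1 (Adherence <- Biomarker -> Treatment) has no collider blocking it and no conditioned non-collider, so it is open.
Try {Biomarker, Hospital}:
  P1: blocked at fork node Biomarker ∈ conditioning set.
  P2: blocked at fork node Hospital ∈ conditioning set.
{Biomarker, Hospital} contains no descendant of Adherence and blocks every backdoor path.
Every element of {Biomarker, Hospital} is needed (dropping Biomarker leaves P1 open; dropping Hospital leaves P2 open), so no proper subset is valid.
Among all size-2 subsets of the eligible variables, only {Biomarker, Hospital} blocks every backdoor path, so it is the unique smallest valid adjustment set.

{Biomarker, Hospital}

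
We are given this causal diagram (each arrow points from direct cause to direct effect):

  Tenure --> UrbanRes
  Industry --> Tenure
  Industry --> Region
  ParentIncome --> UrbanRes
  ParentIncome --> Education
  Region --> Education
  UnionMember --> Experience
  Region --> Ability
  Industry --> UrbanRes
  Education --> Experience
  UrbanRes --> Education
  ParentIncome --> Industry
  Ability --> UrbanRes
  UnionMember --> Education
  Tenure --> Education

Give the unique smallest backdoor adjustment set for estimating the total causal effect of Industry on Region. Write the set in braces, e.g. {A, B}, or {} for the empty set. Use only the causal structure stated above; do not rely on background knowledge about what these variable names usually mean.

Variables eligible for adjustment (non-descendants of Industry, excluding Industry and Region): {ParentIncome, UnionMember}.
Backdoor paths from Industry to Region:
  P1: Industry <- ParentIncome -> UrbanRes <- Tenure -> Education <- Region
  P2: Industry <- ParentIncome -> UrbanRes <- Ability <- Region
  P3: Industry <- ParentIncome -> UrbanRes -> Education <- Region
  P4: Industry <- ParentIncome -> Education <- Region
  P5: Industry <- ParentIncome -> Education <- Tenure -> UrbanRes <- Ability <- Region
  P6: Industry <- ParentIncome -> Education <- UrbanRes <- Ability <- Region
Each backdoor path contains an unconditioned collider, so every path is already blocked with the empty conditioning set:
  P1: blocked at collider UrbanRes (neither it nor any descendant is in the conditioning set).
  P2: blocked at collider UrbanRes (neither it nor any descendant is in the conditioning set).
  P3: blocked at collider Education (neither it nor any descendant is in the conditioning set).
  P4: blocked at collider Education (neither it nor any descendant is in the conditioning set).
  P5: blocked at collider Education (neither it nor any descendant is in the conditioning set).
  P6: blocked at collider Education (neither it nor any descendant is in the conditioning set).
The empty set is therefore the unique smallest valid set.

{}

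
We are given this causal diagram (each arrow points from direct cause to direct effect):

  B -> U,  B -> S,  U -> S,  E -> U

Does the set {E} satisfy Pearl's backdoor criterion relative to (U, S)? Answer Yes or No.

Backdoor paths from U to S (paths whose first edge points into U):
  P1: U <- B -> S
Condition 1 (no descendant of U in the set): holds — descendants of U are {S}; none are in {E}.
Condition 2 (every backdoor path blocked by {E}):
  P1: open — no interior node is in the conditioning set.
{E} does not satisfy the backdoor criterion.

No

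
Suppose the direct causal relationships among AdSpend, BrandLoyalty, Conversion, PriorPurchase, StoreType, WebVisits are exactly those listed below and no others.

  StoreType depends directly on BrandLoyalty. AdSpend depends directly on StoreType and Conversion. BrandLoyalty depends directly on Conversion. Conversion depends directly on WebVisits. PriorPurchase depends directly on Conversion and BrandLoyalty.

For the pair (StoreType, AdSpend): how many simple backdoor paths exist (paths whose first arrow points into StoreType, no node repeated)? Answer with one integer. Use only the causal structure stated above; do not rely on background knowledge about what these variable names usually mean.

A backdoor path from StoreType to AdSpend is any simple undirected path whose first edge points into StoreType (i.e. leaves StoreType via a parent).
Parents of StoreType: {BrandLoyalty}.
Enumerating:
  P1: StoreType <- BrandLoyalty <- Conversion -> AdSpend
  P2: StoreType <- BrandLoyalty -> PriorPurchase <- Conversion -> AdSpend
That exhausts the simple backdoor paths. Count: 2.

2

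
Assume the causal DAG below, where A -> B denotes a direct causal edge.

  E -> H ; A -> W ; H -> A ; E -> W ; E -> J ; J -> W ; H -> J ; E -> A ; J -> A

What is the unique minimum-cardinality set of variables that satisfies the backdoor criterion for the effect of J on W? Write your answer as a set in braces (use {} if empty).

{E, H}

Variables eligible for adjustment (non-descendants of J, excluding J and W): {E, H}.
Backdoor paths from J to W:
  P1: J <- E -> H -> A -> W
  P2: J <- E -> A -> W
  P3: J <- E -> W
  P4: J <- H <- E -> A -> W
  P5: J <- H <- E -> W
  P6: J <- H -> A <- E -> W
  P7: J <- H -> A -> W
The empty set is not sufficient: P1 (J <- E -> H -> A -> W) has no collider blocking it and no conditioned non-collider, so it is open.
Try {E, H}:
  P1: blocked at fork node E ∈ conditioning set.
  P2: blocked at fork node E ∈ conditioning set.
  P3: blocked at fork node E ∈ conditioning set.
  P4: blocked at chain node H ∈ conditioning set.
  P5: blocked at chain node H ∈ conditioning set.
  P6: blocked at fork node H ∈ conditioning set.
  P7: blocked at fork node H ∈ conditioning set.
{E, H} contains no descendant of J and blocks every backdoor path.
Every element of {E, H} is needed (dropping E leaves P2 open; dropping H leaves P7 open), so no proper subset is valid.
Among all size-2 subsets of the eligible variables, only {E, H} blocks every backdoor path, so it is the unique smallest valid adjustment set.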